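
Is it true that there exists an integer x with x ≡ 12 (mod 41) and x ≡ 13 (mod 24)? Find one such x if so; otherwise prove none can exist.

x = 709

Since 41 and 24 share no common factor, CRT says the pair of congruences has a solution (unique mod 984).
Write x = 12 + 41t and require 12 + 41t ≡ 13 (mod 24), i.e. 41t ≡ 1 (mod 24).
41 ≡ 17 (mod 24), so this reads 17t ≡ 1 (mod 24). To invert 17 modulo 24: 24 = 1·17 + 7, 17 = 2·7 + 3, 7 = 2·3 + 1, 3 = 3·1 + 0, and unwinding, 1 = 7 − 2·3 = 7 − 2·(17 − 2·7) = −2·17 + 5·7 = −2·17 + 5·(24 − 1·17) = 5·24 − 7·17. Thus 17⁻¹ ≡ -7 ≡ 17 (mod 24).
Multiplying by 17: t ≡ 17·1 = 17 (mod 24).
With t = 17: x = 12 + 41·17 = 709.
Indeed 709 ≡ 12 (mod 41) and 709 ≡ 13 (mod 24).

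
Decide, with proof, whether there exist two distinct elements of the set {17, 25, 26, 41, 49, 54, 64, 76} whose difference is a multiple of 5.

26 mod 5 = 1 and 41 mod 5 = 1, so 41 − 26 = 15 = 3·5.

Yes: 26 and 41.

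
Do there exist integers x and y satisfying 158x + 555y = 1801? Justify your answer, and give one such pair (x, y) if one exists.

158 and 555 are coprime, so 158x + 555y ranges over all of ℤ.
Dividing repeatedly: 555 = 3·158 + 81, 158 = 1·81 + 77, 81 = 1·77 + 4, 77 = 19·4 + 1, 4 = 4·1 + 0.
Working back up the chain: 1 = 77 − 19·4 = 77 − 19·(81 − 1·77) = −19·81 + 20·77 = −19·81 + 20·(158 − 1·81) = 20·158 − 39·81 = 20·158 − 39·(555 − 3·158) = −39·555 + 137·158. So 158·137 + 555·(-39) = 1.
Multiplying through by 1801: x = 137·1801 = 246737, y = (-39)·1801 = -70239 is a solution.
Subtracting 444·555 from x and adding 444·158 to y gives the tidier solution (317, -87).
Indeed 158·317 + 555·(-87) = 50086 − 48285 = 1801.

x = 317, y = -87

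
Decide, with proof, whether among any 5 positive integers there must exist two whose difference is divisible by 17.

Take the 5 consecutive integers 18, 19, …, 22: their residues mod 17 are all distinct because 5 ≤ 17.
No two share a residue, so no pair has difference divisible by 17; the claim fails for this set.

No; for instance {18, 19, 20, 21, 22} is a counterexample.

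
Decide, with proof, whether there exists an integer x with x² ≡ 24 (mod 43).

x = 29

x = 29 works: 29² = 841, and 841 − 24 = 817 = 19·43.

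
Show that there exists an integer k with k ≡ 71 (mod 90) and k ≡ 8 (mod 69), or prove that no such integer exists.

k = 1871

Here gcd(90, 69) = 3, and both 71 and 8 leave remainder 2 mod 3, so the system is consistent.
Put k = 71 + 90t, so we need 90t ≡ 6 (mod 69), equivalently (divide by 3) 30t ≡ 2 (mod 23).
30 ≡ 7 (mod 23), so this reads 7t ≡ 2 (mod 23). To invert 7 modulo 23: 23 = 3·7 + 2, 7 = 3·2 + 1, 2 = 2·1 + 0, and unwinding, 1 = 7 − 3·2 = 7 − 3·(23 − 3·7) = −3·23 + 10·7. Thus 7⁻¹ ≡ 10 (mod 23).
Multiplying by 10: t ≡ 10·2 = 20 (mod 23).
Then k = 71 + 90·20 = 1871.
Verify: 1871 = 20·90 + 71 and 1871 = 27·69 + 8. ✓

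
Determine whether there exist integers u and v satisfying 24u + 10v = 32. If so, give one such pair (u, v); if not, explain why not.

u = 3, v = -4

Every value of 24u + 10v is a multiple of gcd(24, 10) = 2; since 2 ∣ 32, solutions exist.
Dividing through by 2 reduces the equation to 12u + 5v = 16.
Euclidean algorithm: 12 = 2·5 + 2, 5 = 2·2 + 1, 2 = 2·1 + 0.
Working back up the chain: 1 = 5 − 2·2 = 5 − 2·(12 − 2·5) = −2·12 + 5·5. So 12·(-2) + 5·5 = 1.
Multiplying through by 16: u = (-2)·16 = -32, v = 5·16 = 80 is a solution.
The general solution is u = -32 + 5k, v = 80 − 12k; taking k = 7 gives the smaller pair u = 3, v = -4.
Indeed 24·3 + 10·(-4) = 72 − 40 = 32.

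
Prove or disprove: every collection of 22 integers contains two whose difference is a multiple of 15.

Yes.

There are exactly 15 possible remainders on division by 15.
Placing 22 integers into 15 classes, some class receives at least two — say a and b.
Equal remainders mean a − b ≡ 0 (mod 15), so 15 divides their difference.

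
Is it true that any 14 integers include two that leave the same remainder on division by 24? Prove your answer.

Try 14 consecutive integers, 8, 9, …, 21. Their remainders mod 24 are 8, 9, 10, 11, 12, 13, 14, 15, 16, 17, 18, 19, 20, 21 — pairwise different, as any 14 ≤ 24 consecutive integers have distinct residues.
Hence this collection has no pair with equal remainders mod 24, disproving the claim.

No; for instance {8, 9, 10, 11, 12, 13, 14, 15, 16, 17, 18, 19, 20, 21} is a counterexample.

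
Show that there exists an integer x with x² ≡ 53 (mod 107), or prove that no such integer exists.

x = 69

x = 69 works: 69² = 4761, and 4761 − 53 = 4708 = 44·107.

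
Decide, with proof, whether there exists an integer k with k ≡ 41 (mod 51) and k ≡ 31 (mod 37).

The moduli 51 and 37 are coprime, so by the Chinese Remainder Theorem a unique solution modulo 1887 exists.
Write k = 41 + 51t and require 41 + 51t ≡ 31 (mod 37), i.e. 51t ≡ 27 (mod 37).
51 ≡ 14 (mod 37), so this reads 14t ≡ 27 (mod 37). To invert 14 modulo 37: 37 = 2·14 + 9, 14 = 1·9 + 5, 9 = 1·5 + 4, 5 = 1·4 + 1, 4 = 4·1 + 0, and unwinding, 1 = 5 − 1·4 = 5 − (9 − 1·5) = −9 + 2·5 = −9 + 2·(14 − 1·9) = 2·14 − 3·9 = 2·14 − 3·(37 − 2·14) = −3·37 + 8·14. Thus 14⁻¹ ≡ 8 (mod 37).
Therefore t ≡ 8·27 = 216 ≡ 31 (mod 37).
With t = 31: k = 41 + 51·31 = 1622.
Check: 1622 mod 51 = 41, 1622 mod 37 = 31. ✓

k = 1622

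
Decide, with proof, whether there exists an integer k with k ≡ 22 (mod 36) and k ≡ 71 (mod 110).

No such integer exists.

Reduce both congruences modulo 2, which divides 36 and 110: they say k ≡ 22 (mod 2) and k ≡ 71 (mod 2).
These are incompatible: 22 − 71 = -49 is not divisible by 2.
Therefore no such k exists.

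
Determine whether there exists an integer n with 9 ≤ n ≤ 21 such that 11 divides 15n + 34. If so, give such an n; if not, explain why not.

At n = 19 we get 15·19 + 34 = 319, and 319 = 11·29.

n = 19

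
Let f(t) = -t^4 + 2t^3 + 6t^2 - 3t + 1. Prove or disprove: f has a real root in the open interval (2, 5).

Such a root exists.

f(2) = 19 and f(5) = -239, which have opposite signs.
f is continuous everywhere (it is a polynomial), in particular on [2, 5].
By the Intermediate Value Theorem, f takes the value 0 somewhere in the open interval.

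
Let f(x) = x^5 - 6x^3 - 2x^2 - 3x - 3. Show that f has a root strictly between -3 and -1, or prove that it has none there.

Such a root exists.

f(-3) = -93 and f(-1) = 3, which have opposite signs.
Since f is a polynomial it is continuous on [-3, -1].
By the Intermediate Value Theorem f must vanish at some point of (-3, -1).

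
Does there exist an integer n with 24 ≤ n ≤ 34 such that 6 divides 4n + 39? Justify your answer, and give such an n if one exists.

The values of 4n + 39 for n = 24, 25, …, 34 are 135, 139, 143, 147, 151, 155, 159, 163, 167, 171, 175; reduced mod 6 these are 3, 1, 5, 3, 1, 5, 3, 1, 5, 3, 1.
The residue 0 does not occur, so no n in [24, 34] makes 4n + 39 a multiple of 6.

No such integer n in that range exists.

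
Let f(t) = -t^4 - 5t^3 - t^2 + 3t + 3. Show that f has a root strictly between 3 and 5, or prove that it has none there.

No such root exists.

f(3) = -213 and f(5) = -1257, both negative, so a sign-change argument is unavailable; we show f keeps this sign on the whole interval.
Shift to the endpoint 3: with t = 3 + u (0 < u < 2), one computes f(3 + u) = -u^4 - 17u^3 - 100u^2 - 246u - 213.
All 5 nonzero coefficients of this polynomial in u are negative; hence for u > 0 the value is a sum of negative terms (the constant -213 among them).
Therefore f(t) < 0 throughout (3, 5), and f has no zero there.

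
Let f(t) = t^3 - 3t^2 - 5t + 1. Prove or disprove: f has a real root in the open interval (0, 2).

Yes, f has a root in the interval.

f(0) = 1 and f(2) = -13, which have opposite signs.
Since f is a polynomial it is continuous on [0, 2].
By the Intermediate Value Theorem, f takes the value 0 somewhere in the open interval.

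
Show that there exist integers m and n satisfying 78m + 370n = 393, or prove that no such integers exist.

Any value of 78m + 370n is a multiple of gcd(78, 370) = 2.
But 393 = 2·196 + 1, so 2 ∤ 393.
Hence no integers m, n satisfy the equation.

No, no such integers exist.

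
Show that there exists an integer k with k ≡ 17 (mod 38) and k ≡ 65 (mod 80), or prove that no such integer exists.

k = 625

Here gcd(38, 80) = 2, and both 17 and 65 leave remainder 1 mod 2, so the system is consistent.
Write k = 17 + 38t. Then 38t ≡ 65 − 17 ≡ 48 (mod 80); dividing through by 2 gives 19t ≡ 24 (mod 40).
Since 19·19 = 361 = 9·40 + 1, the inverse of 19 mod 40 is 19.
Therefore t ≡ 19·24 = 456 ≡ 16 (mod 40).
Then k = 17 + 38·16 = 625.
Check: 625 mod 38 = 17, 625 mod 80 = 65. ✓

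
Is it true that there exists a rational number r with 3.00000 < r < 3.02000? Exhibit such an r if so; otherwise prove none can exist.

Look for a denominator N such that an integer falls strictly between N·3.00000 and N·3.02000. N = 51 works: 51·3.00000 = 153.00000 < 154 < 154.02000 = 51·3.02000.
Hence 154/51 is a rational number with 3.00000 < 154/51 < 3.02000.

r = 154/51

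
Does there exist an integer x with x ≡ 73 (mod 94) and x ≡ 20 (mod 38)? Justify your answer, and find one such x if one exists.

Both moduli are multiples of 2 = gcd(94, 38), so any solution would satisfy x ≡ 73 and x ≡ 20 modulo 2 simultaneously.
But 73 mod 2 = 1 while 20 mod 2 = 0, a contradiction.
Hence the system has no solution.

No such integer exists.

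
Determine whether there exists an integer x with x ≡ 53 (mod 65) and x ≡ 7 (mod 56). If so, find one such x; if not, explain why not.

x = 1743

The moduli 65 and 56 are coprime, so by the Chinese Remainder Theorem a unique solution modulo 3640 exists.
Any solution of the first congruence is x = 53 + 65t; substituting into the second, 65t ≡ 7 − 53 ≡ 10 (mod 56).
65 ≡ 9 (mod 56), so this reads 9t ≡ 10 (mod 56). Note 9·25 = 225 ≡ 1 (mod 56) (as 225 − 1 = 4·56), so 9⁻¹ ≡ 25.
Multiplying by 25: t ≡ 25·10 = 250 ≡ 26 (mod 56).
With t = 26: x = 53 + 65·26 = 1743.
Indeed 1743 ≡ 53 (mod 65) and 1743 ≡ 7 (mod 56).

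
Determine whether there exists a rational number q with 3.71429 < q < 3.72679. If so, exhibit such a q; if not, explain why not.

Multiplying by 18: 18·3.71429 = 66.85722 and 18·3.72679 = 67.08222, so the integer 67 lies strictly between them.
Hence 67/18 is a rational number with 3.71429 < 67/18 < 3.72679.

q = 67/18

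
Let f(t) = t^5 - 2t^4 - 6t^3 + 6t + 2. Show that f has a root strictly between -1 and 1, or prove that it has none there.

Yes, f has a root in the interval.

f(-1) = -1 and f(1) = 1, which have opposite signs.
Since f is a polynomial it is continuous on [-1, 1].
By the Intermediate Value Theorem f must vanish at some point of (-1, 1).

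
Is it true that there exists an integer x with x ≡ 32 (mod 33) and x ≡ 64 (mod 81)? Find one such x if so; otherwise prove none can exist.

gcd(33, 81) = 3. If x ≡ 32 (mod 33) and x ≡ 64 (mod 81), then x ≡ 32 (mod 3) and x ≡ 64 (mod 3).
However 32 ≡ 2 and 64 ≡ 1 (mod 3), and 2 ≠ 1.
Therefore no such x exists.

There is no such integer.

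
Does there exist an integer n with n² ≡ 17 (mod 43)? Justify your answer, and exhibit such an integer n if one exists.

Take n = 19. Then 19² = 361 = 8·43 + 17, so 19² ≡ 17 (mod 43).

n = 19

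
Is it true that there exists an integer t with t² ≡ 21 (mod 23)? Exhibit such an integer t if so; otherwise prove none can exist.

23 is prime, so by Euler's criterion 21 is a square mod 23 iff 21^((23−1)/2) = 21^11 ≡ 1 (mod 23).
Repeated squaring mod 23: 21^2 = 441 ≡ 4; 21^4 ≡ 4² = 16 ≡ 16; 21^8 ≡ 16² = 256 ≡ 3.
Since 11 = 8 + 2 + 1, 21^11 ≡ 3 · 4 · 21; multiplying out mod 23: 3·4 = 12 ≡ 12, then 12·21 = 252 ≡ 22. Thus 21^11 ≡ 22 ≡ −1 (mod 23).
The value −1 means 21 is a non-residue modulo 23, so t² ≡ 21 (mod 23) is impossible.

There is no such integer.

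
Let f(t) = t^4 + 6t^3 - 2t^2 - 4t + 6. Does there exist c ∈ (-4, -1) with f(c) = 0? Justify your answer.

f(-4) = -138 and f(-1) = 3, which have opposite signs.
As a polynomial, f is continuous on every closed interval.
By the Intermediate Value Theorem f must vanish at some point of (-4, -1).

Such a root exists.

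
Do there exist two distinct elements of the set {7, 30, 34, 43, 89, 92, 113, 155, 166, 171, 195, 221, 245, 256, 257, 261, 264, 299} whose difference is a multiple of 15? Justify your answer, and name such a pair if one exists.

30 mod 15 = 0 and 195 mod 15 = 0, so 195 − 30 = 165 = 11·15.

The pair (30, 195) works.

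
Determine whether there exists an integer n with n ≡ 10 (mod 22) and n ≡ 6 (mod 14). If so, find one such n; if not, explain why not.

n = 76

gcd(22, 14) = 2. A simultaneous solution exists iff 10 ≡ 6 (mod 2); here 10 mod 2 = 0 = 6 mod 2, so it does.
List candidates n ≡ 10 (mod 22): 10, 32, 54, 76. Modulo 14 these are 10, 4, 12, 6; 76 gives 6 as required.
Indeed 76 ≡ 10 (mod 22) and 76 ≡ 6 (mod 14).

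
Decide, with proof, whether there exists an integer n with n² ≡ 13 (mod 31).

No, no such integer exists.

31 is prime, so by Euler's criterion 13 is a square mod 31 iff 13^((31−1)/2) = 13^15 ≡ 1 (mod 31).
Squaring successively (mod 31): 13^2 = 169 ≡ 14; 13^4 ≡ 14² = 196 ≡ 10; 13^8 ≡ 10² = 100 ≡ 7.
Since 15 = 8 + 4 + 2 + 1, 13^15 ≡ 7 · 10 · 14 · 13; multiplying out mod 31: 7·10 = 70 ≡ 8, then 8·14 = 112 ≡ 19, then 19·13 = 247 ≡ 30. Thus 13^15 ≡ 30 ≡ −1 (mod 31).
By Euler's criterion 13 is a quadratic non-residue mod 31: no n satisfies n² ≡ 13 (mod 31).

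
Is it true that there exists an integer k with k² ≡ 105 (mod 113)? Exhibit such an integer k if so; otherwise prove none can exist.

k = 52

Take k = 52. Then 52² = 2704 = 23·113 + 105, so 52² ≡ 105 (mod 113).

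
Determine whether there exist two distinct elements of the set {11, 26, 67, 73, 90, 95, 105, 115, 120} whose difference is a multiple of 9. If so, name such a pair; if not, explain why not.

Reduce each element modulo 9: 11↦2, 26↦8, 67↦4, 73↦1, 90↦0, 95↦5, 105↦6, 115↦7, 120↦3.
No residue repeats among the 9 elements, so no pair has difference ≡ 0 (mod 9).

No such pair exists.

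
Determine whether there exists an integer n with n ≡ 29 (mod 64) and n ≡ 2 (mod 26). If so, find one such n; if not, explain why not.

Both moduli are multiples of 2 = gcd(64, 26), so any solution would satisfy n ≡ 29 and n ≡ 2 modulo 2 simultaneously.
However 29 ≡ 1 and 2 ≡ 0 (mod 2), and 1 ≠ 0.
Therefore no such n exists.

No such integer exists.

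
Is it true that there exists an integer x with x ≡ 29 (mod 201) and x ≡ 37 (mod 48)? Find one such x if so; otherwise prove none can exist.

No such integer exists.

Both moduli are multiples of 3 = gcd(201, 48), so any solution would satisfy x ≡ 29 and x ≡ 37 modulo 3 simultaneously.
However 29 ≡ 2 and 37 ≡ 1 (mod 3), and 2 ≠ 1.
Hence the system has no solution.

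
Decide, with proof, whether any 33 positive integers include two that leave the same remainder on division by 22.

Partition the integers by their residue mod 22; there are 22 classes.
Placing 33 integers into 22 classes, some class receives at least two — say a and b.
So a and b have equal remainders mod 22, which is exactly what was to be shown.

True.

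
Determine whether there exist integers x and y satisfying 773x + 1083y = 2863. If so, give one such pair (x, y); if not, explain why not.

x = 134, y = -93

Since gcd(773, 1083) = 1, every integer is an integer combination of 773 and 1083.
Euclidean algorithm: 1083 = 1·773 + 310, 773 = 2·310 + 153, 310 = 2·153 + 4, 153 = 38·4 + 1, 4 = 4·1 + 0.
Back-substituting, 1 = 153 − 38·4 = 153 − 38·(310 − 2·153) = −38·310 + 77·153 = −38·310 + 77·(773 − 2·310) = 77·773 − 192·310 = 77·773 − 192·(1083 − 1·773) = −192·1083 + 269·773; that is, 773·269 + 1083·(-192) = 1.
Multiplying through by 2863: x = 269·2863 = 770147, y = (-192)·2863 = -549696 is a solution.
Subtracting 711·1083 from x and adding 711·773 to y gives the tidier solution (134, -93).
Check: 773·134 + 1083·(-93) = 103582 − 100719 = 2863. ✓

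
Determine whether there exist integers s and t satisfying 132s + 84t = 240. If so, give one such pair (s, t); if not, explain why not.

Since gcd(132, 84) = 12 and 240 = 12·20, Bézout's identity guarantees a solution.
Dividing through by 12 reduces the equation to 11s + 7t = 20.
Euclidean algorithm: 11 = 1·7 + 4, 7 = 1·4 + 3, 4 = 1·3 + 1, 3 = 3·1 + 0.
Working back up the chain: 1 = 4 − 1·3 = 4 − (7 − 1·4) = −7 + 2·4 = −7 + 2·(11 − 1·7) = 2·11 − 3·7. So 11·2 + 7·(-3) = 1.
Multiplying through by 20: s = 2·20 = 40, t = (-3)·20 = -60 is a solution.
Subtracting 5·7 from s and adding 5·11 to t gives the tidier solution (5, -5).
Check: 132·5 + 84·(-5) = 660 − 420 = 240. ✓

s = 5, t = -5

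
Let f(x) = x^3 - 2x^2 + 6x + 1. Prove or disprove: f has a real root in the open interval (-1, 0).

f(-1) = -8 and f(0) = 1, which have opposite signs.
As a polynomial, f is continuous on every closed interval.
By the Intermediate Value Theorem, f takes the value 0 somewhere in the open interval.

Such a root exists.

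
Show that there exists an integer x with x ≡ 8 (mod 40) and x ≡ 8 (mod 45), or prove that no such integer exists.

Here gcd(40, 45) = 5, and both 8 and 8 leave remainder 3 mod 5, so the system is consistent.
In fact x = 8 itself already satisfies 8 mod 45 = 8.
Indeed 8 ≡ 8 (mod 40) and 8 ≡ 8 (mod 45).

x = 8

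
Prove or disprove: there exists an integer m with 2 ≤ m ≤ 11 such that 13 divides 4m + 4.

No such integer m in that range exists.

For m = 2, 3, …, 11 the values of 4m + 4 modulo 13 are 12, 3, 7, 11, 2, 6, 10, 1, 5, 9 respectively.
The residue 0 does not occur, so no m in [2, 11] makes 4m + 4 a multiple of 13.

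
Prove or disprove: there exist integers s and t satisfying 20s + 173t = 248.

s = 47, t = -4

20 and 173 are coprime, so 20s + 173t ranges over all of ℤ.
Dividing repeatedly: 173 = 8·20 + 13, 20 = 1·13 + 7, 13 = 1·7 + 6, 7 = 1·6 + 1, 6 = 6·1 + 0.
Unwinding: 1 = 7 − 1·6 = 7 − (13 − 1·7) = −13 + 2·7 = −13 + 2·(20 − 1·13) = 2·20 − 3·13 = 2·20 − 3·(173 − 8·20) = −3·173 + 26·20, i.e. 20·26 + 173·(-3) = 1.
Times 248: 20·6448 + 173·(-744) = 248, so (6448, -744) solves it.
The general solution is s = 6448 + 173k, t = -744 − 20k; taking k = -37 gives the smaller pair s = 47, t = -4.
Check: 20·47 + 173·(-4) = 940 − 692 = 248. ✓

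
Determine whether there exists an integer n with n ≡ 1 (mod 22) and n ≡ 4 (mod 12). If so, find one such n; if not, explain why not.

Both moduli are multiples of 2 = gcd(22, 12), so any solution would satisfy n ≡ 1 and n ≡ 4 modulo 2 simultaneously.
But 1 mod 2 = 1 while 4 mod 2 = 0, a contradiction.
So no integer satisfies both congruences.

No such integer exists.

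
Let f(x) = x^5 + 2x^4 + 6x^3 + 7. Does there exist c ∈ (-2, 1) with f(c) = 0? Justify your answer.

Yes, f has a root in the interval.

f(-2) = -41 and f(1) = 16, which have opposite signs.
Since f is a polynomial it is continuous on [-2, 1].
So by the Intermediate Value Theorem there is a c strictly between -2 and 1 with f(c) = 0.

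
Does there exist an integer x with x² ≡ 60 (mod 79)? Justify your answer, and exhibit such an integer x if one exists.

No such integer exists.

Apply Euler's criterion with the prime 79: 60 is a quadratic residue iff 60^39 ≡ 1 (mod 79), and a non-residue iff it is ≡ −1.
Squaring successively (mod 79): 60^2 = 3600 ≡ 45; 60^4 ≡ 45² = 2025 ≡ 50; 60^8 ≡ 50² = 2500 ≡ 51; 60^16 ≡ 51² = 2601 ≡ 73; 60^32 ≡ 73² = 5329 ≡ 36.
Since 39 = 32 + 4 + 2 + 1, 60^39 ≡ 36 · 50 · 45 · 60; multiplying out mod 79: 36·50 = 1800 ≡ 62, then 62·45 = 2790 ≡ 25, then 25·60 = 1500 ≡ 78. Thus 60^39 ≡ 78 ≡ −1 (mod 79).
By Euler's criterion 60 is a quadratic non-residue mod 79: no x satisfies x² ≡ 60 (mod 79).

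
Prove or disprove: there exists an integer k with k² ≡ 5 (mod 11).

k = 7

k = 7 works: 7² = 49, and 49 − 5 = 44 = 4·11.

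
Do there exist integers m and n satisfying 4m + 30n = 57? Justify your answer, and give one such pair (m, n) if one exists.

Any value of 4m + 30n is a multiple of gcd(4, 30) = 2.
However 57 leaves remainder 1 on division by 2.
Therefore 4m + 30n = 57 has no solution in integers.

There are no such integers.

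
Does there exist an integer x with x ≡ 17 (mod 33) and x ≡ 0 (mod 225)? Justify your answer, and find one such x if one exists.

Both moduli are multiples of 3 = gcd(33, 225), so any solution would satisfy x ≡ 17 and x ≡ 0 modulo 3 simultaneously.
However 17 ≡ 2 and 0 ≡ 0 (mod 3), and 2 ≠ 0.
So no integer satisfies both congruences.

There is no such integer.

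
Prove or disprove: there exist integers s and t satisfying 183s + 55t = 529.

s = 8, t = -17

183 and 55 are coprime, so 183s + 55t ranges over all of ℤ.
Dividing repeatedly: 183 = 3·55 + 18, 55 = 3·18 + 1, 18 = 18·1 + 0.
Unwinding: 1 = 55 − 3·18 = 55 − 3·(183 − 3·55) = −3·183 + 10·55, i.e. 183·(-3) + 55·10 = 1.
Times 529: 183·(-1587) + 55·5290 = 529, so (-1587, 5290) solves it.
Shifting by a multiple of (55, −183) keeps it a solution: s = -1587 + 29·55 = 8, t = 5290 − 29·183 = -17.
Indeed 183·8 + 55·(-17) = 1464 − 935 = 529.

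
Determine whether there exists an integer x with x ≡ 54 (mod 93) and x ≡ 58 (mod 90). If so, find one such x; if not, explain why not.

gcd(93, 90) = 3. If x ≡ 54 (mod 93) and x ≡ 58 (mod 90), then x ≡ 54 (mod 3) and x ≡ 58 (mod 3).
These are incompatible: 54 − 58 = -4 is not divisible by 3.
Hence the system has no solution.

No such integer exists.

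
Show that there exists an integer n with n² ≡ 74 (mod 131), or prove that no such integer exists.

n = 27

n = 27 works: 27² = 729, and 729 − 74 = 655 = 5·131.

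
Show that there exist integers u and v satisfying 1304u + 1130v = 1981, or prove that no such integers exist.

Both 1304 and 1130 are divisible by gcd(1304, 1130) = 2, hence so is any combination 1304u + 1130v.
However 1981 leaves remainder 1 on division by 2.
Hence no integers u, v satisfy the equation.

No such integers exist.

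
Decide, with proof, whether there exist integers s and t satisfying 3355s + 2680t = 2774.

There are no such integers.

gcd(3355, 2680) = 5, so every integer of the form 3355s + 2680t is a multiple of 5.
But 2774 = 5·554 + 4, so 5 ∤ 2774.
Therefore 3355s + 2680t = 2774 has no solution in integers.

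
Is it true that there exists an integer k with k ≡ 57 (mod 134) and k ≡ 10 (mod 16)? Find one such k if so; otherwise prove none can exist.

There is no such integer.

Both moduli are multiples of 2 = gcd(134, 16), so any solution would satisfy k ≡ 57 and k ≡ 10 modulo 2 simultaneously.
However 57 ≡ 1 and 10 ≡ 0 (mod 2), and 1 ≠ 0.
So no integer satisfies both congruences.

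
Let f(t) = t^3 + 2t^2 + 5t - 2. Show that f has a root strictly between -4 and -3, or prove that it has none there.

Evaluate at the endpoints: f(-4) = -54, f(-3) = -26 — same sign (negative).
The derivative f'(t) = 3t^2 + 4t + 5 is a quadratic with discriminant 4² − 4·3·5 = -44 < 0; it never vanishes, so it is always positive (sign of the leading coefficient).
So f is strictly increasing; between -4 and -3 its values lie between f(-4) = -54 and f(-3) = -26, all negative. Therefore f has no root in (-4, -3).

No.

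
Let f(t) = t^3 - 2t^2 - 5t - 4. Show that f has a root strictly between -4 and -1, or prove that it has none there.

f(-4) = -80 and f(-1) = -2, both negative, so a sign-change argument is unavailable; we show f keeps this sign on the whole interval.
Shift to the endpoint -1: with t = -1 − u (0 < u < 3), one computes f(-1 − u) = -u^3 - 5u^2 - 2u - 2.
The nonzero coefficients here are all negative, so for u > 0 every term is negative (or zero), and the constant term -2 is strictly negative.
Therefore f(t) < 0 throughout (-4, -1), and f has no zero there.

No such root exists.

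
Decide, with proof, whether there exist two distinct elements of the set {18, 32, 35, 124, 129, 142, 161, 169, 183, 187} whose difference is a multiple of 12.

Reduce each element modulo 12: 18↦6, 32↦8, 35↦11, 124↦4, 129↦9, 142↦10, 161↦5, 169↦1, 183↦3, 187↦7.
These 10 residues are pairwise different, hence no difference of two elements is divisible by 12.

No, no such pair exists.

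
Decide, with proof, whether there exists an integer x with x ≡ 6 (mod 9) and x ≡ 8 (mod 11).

x = 96

The moduli 9 and 11 are coprime, so by the Chinese Remainder Theorem a unique solution modulo 99 exists.
Write x = 6 + 9t and require 6 + 9t ≡ 8 (mod 11), i.e. 9t ≡ 2 (mod 11).
To invert 9 modulo 11: 11 = 1·9 + 2, 9 = 4·2 + 1, 2 = 2·1 + 0, and unwinding, 1 = 9 − 4·2 = 9 − 4·(11 − 1·9) = −4·11 + 5·9. Thus 9⁻¹ ≡ 5 (mod 11).
Multiplying by 5: t ≡ 5·2 = 10 (mod 11).
With t = 10: x = 6 + 9·10 = 96.
Indeed 96 ≡ 6 (mod 9) and 96 ≡ 8 (mod 11).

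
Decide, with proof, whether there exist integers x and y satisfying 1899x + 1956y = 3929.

Both 1899 and 1956 are divisible by gcd(1899, 1956) = 3, hence so is any combination 1899x + 1956y.
But 3929 = 3·1309 + 2, so 3 ∤ 3929.
So the equation is unsolvable over ℤ.

There are no such integers.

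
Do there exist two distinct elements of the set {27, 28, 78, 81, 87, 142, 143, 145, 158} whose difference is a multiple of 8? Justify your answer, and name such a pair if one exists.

Reduce each element mod 8: 27↦3, 28↦4, 78↦6, 81↦1, 87↦7, 142↦6, 143↦7, 145↦1, 158↦6. The residue 6 repeats (at 78 and 142), and 142 − 78 = 64 = 8·8.

Yes: 78 and 142.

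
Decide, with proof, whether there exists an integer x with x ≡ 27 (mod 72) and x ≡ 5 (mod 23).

x = 603

The moduli 72 and 23 are coprime, so by the Chinese Remainder Theorem a unique solution modulo 1656 exists.
Write x = 27 + 72t and require 27 + 72t ≡ 5 (mod 23), i.e. 72t ≡ 1 (mod 23).
72 ≡ 3 (mod 23), so this reads 3t ≡ 1 (mod 23). Since 3·8 = 24 = 1·23 + 1, the inverse of 3 mod 23 is 8.
Multiplying by 8: t ≡ 8·1 = 8 (mod 23).
With t = 8: x = 27 + 72·8 = 603.
Check: 603 mod 72 = 27, 603 mod 23 = 5. ✓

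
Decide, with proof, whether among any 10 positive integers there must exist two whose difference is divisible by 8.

There are exactly 8 possible remainders on division by 8.
Since 10 > 8, two of the 10 integers must share a residue class by the pigeonhole principle; call them a and b.
Then a ≡ b (mod 8), i.e. 8 ∣ (a − b).

Yes, this is always true.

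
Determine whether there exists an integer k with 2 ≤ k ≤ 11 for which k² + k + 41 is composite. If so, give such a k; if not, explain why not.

The values for k = 2, 3, …, 11 are 47, 53, 61, 71, 83, 97, 113, 131, 151, 173, and each of these is prime.
So no value in the range makes the expression composite.

No such integer k in that range exists.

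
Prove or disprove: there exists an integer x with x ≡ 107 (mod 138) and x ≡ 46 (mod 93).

Reduce both congruences modulo 3, which divides 138 and 93: they say x ≡ 107 (mod 3) and x ≡ 46 (mod 3).
But 107 mod 3 = 2 while 46 mod 3 = 1, a contradiction.
Hence the system has no solution.

There is no such integer.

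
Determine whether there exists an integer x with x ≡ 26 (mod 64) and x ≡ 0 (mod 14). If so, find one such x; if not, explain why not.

Here gcd(64, 14) = 2, and both 26 and 0 leave remainder 0 mod 2, so the system is consistent.
Step through x = 26, 26 + 64, 26 + 2·64, …: the values 26, 90, 154 reduce mod 14 to 12, 6, 0. The value 154 hits 0.
Check: 154 mod 64 = 26, 154 mod 14 = 0. ✓

x = 154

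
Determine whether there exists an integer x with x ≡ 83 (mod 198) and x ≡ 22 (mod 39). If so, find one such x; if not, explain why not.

Reduce both congruences modulo 3, which divides 198 and 39: they say x ≡ 83 (mod 3) and x ≡ 22 (mod 3).
However 83 ≡ 2 and 22 ≡ 1 (mod 3), and 2 ≠ 1.
Hence the system has no solution.

There is no such integer.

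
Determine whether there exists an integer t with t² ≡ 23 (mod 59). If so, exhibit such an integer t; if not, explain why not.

No, no such integer exists.

Apply Euler's criterion with the prime 59: 23 is a quadratic residue iff 23^29 ≡ 1 (mod 59), and a non-residue iff it is ≡ −1.
Repeated squaring mod 59: 23^2 = 529 ≡ 57; 23^4 ≡ 57² = 3249 ≡ 4; 23^8 ≡ 4² = 16 ≡ 16; 23^16 ≡ 16² = 256 ≡ 20.
Since 29 = 16 + 8 + 4 + 1, 23^29 ≡ 20 · 16 · 4 · 23; multiplying out mod 59: 20·16 = 320 ≡ 25, then 25·4 = 100 ≡ 41, then 41·23 = 943 ≡ 58. Thus 23^29 ≡ 58 ≡ −1 (mod 59).
The value −1 means 23 is a non-residue modulo 59, so t² ≡ 23 (mod 59) is impossible.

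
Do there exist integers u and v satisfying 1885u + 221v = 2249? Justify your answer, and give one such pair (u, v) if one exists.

Every value of 1885u + 221v is a multiple of gcd(1885, 221) = 13; since 13 ∣ 2249, solutions exist.
Dividing through by 13 reduces the equation to 145u + 17v = 173.
Dividing repeatedly: 145 = 8·17 + 9, 17 = 1·9 + 8, 9 = 1·8 + 1, 8 = 8·1 + 0.
Working back up the chain: 1 = 9 − 1·8 = 9 − (17 − 1·9) = −17 + 2·9 = −17 + 2·(145 − 8·17) = 2·145 − 17·17. So 145·2 + 17·(-17) = 1.
Times 173: 145·346 + 17·(-2941) = 173, so (346, -2941) solves it.
Subtracting 20·17 from u and adding 20·145 to v gives the tidier solution (6, -41).
Indeed 1885·6 + 221·(-41) = 11310 − 9061 = 2249.

u = 6, v = -41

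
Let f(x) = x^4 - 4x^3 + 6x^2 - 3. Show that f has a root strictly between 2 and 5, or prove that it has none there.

f has no root in that interval.

The endpoint values f(2) = 5 and f(5) = 272 are both positive. Claim: f(x) > 0 for every x in (2, 5).
Shift to the endpoint 2: with x = 2 + u (0 < u < 3), one computes f(2 + u) = u^4 + 4u^3 + 6u^2 + 8u + 5.
All 5 nonzero coefficients of this polynomial in u are positive; hence for u > 0 the value is a sum of positive terms (the constant 5 among them).
So f is strictly positive on (2, 5); no root exists in the interval.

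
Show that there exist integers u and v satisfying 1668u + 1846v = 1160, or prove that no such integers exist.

u = 875, v = -790

Since gcd(1668, 1846) = 2 and 1160 = 2·580, Bézout's identity guarantees a solution.
Dividing through by 2 reduces the equation to 834u + 923v = 580.
Dividing repeatedly: 923 = 1·834 + 89, 834 = 9·89 + 33, 89 = 2·33 + 23, 33 = 1·23 + 10, 23 = 2·10 + 3, 10 = 3·3 + 1, 3 = 3·1 + 0.
Working back up the chain: 1 = 10 − 3·3 = 10 − 3·(23 − 2·10) = −3·23 + 7·10 = −3·23 + 7·(33 − 1·23) = 7·33 − 10·23 = 7·33 − 10·(89 − 2·33) = −10·89 + 27·33 = −10·89 + 27·(834 − 9·89) = 27·834 − 253·89 = 27·834 − 253·(923 − 1·834) = −253·923 + 280·834. So 834·280 + 923·(-253) = 1.
Scaling by 580 gives the particular solution (u, v) = (162400, -146740).
The general solution is u = 162400 + 923k, v = -146740 − 834k; taking k = -175 gives the smaller pair u = 875, v = -790.
Check: 1668·875 + 1846·(-790) = 1459500 − 1458340 = 1160. ✓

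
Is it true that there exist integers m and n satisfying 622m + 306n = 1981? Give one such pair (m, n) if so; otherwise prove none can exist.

No, no such integers exist.

Both 622 and 306 are divisible by gcd(622, 306) = 2, hence so is any combination 622m + 306n.
But 1981 is not a multiple of 2 (it leaves remainder 1).
So the equation is unsolvable over ℤ.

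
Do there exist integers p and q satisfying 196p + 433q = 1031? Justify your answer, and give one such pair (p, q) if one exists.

196 and 433 are coprime, so 196p + 433q ranges over all of ℤ.
Run the Euclidean algorithm on 433 and 196: 433 = 2·196 + 41, 196 = 4·41 + 32, 41 = 1·32 + 9, 32 = 3·9 + 5, 9 = 1·5 + 4, 5 = 1·4 + 1, 4 = 4·1 + 0.
Working back up the chain: 1 = 5 − 1·4 = 5 − (9 − 1·5) = −9 + 2·5 = −9 + 2·(32 − 3·9) = 2·32 − 7·9 = 2·32 − 7·(41 − 1·32) = −7·41 + 9·32 = −7·41 + 9·(196 − 4·41) = 9·196 − 43·41 = 9·196 − 43·(433 − 2·196) = −43·433 + 95·196. So 196·95 + 433·(-43) = 1.
Scaling by 1031 gives the particular solution (p, q) = (97945, -44333).
Subtracting 226·433 from p and adding 226·196 to q gives the tidier solution (87, -37).
Check: 196·87 + 433·(-37) = 17052 − 16021 = 1031. ✓

p = 87, q = -37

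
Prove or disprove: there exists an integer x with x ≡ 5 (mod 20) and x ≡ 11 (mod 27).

The moduli 20 and 27 are coprime, so by the Chinese Remainder Theorem a unique solution modulo 540 exists.
Write x = 5 + 20t and require 5 + 20t ≡ 11 (mod 27), i.e. 20t ≡ 6 (mod 27).
Since 20·23 = 460 = 17·27 + 1, the inverse of 20 mod 27 is 23.
Multiplying by 23: t ≡ 23·6 = 138 ≡ 3 (mod 27).
With t = 3: x = 5 + 20·3 = 65.
Indeed 65 ≡ 5 (mod 20) and 65 ≡ 11 (mod 27).

x = 65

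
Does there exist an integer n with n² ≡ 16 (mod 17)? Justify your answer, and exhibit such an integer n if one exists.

Take n = 13. Then 13² = 169 = 9·17 + 16, so 13² ≡ 16 (mod 17).

n = 13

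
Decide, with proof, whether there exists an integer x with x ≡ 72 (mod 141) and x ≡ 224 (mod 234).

gcd(141, 234) = 3. If x ≡ 72 (mod 141) and x ≡ 224 (mod 234), then x ≡ 72 (mod 3) and x ≡ 224 (mod 3).
However 72 ≡ 0 and 224 ≡ 2 (mod 3), and 0 ≠ 2.
So no integer satisfies both congruences.

No, no such integer exists.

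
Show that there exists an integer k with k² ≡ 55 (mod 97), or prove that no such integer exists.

Apply Euler's criterion with the prime 97: 55 is a quadratic residue iff 55^48 ≡ 1 (mod 97), and a non-residue iff it is ≡ −1.
Squaring successively (mod 97): 55^2 = 3025 ≡ 18; 55^4 ≡ 18² = 324 ≡ 33; 55^8 ≡ 33² = 1089 ≡ 22; 55^16 ≡ 22² = 484 ≡ 96; 55^32 ≡ 96² = 9216 ≡ 1.
Since 48 = 32 + 16, 55^48 ≡ 1 · 96; multiplying out mod 97: 1·96 = 96 ≡ 96. Thus 55^48 ≡ 96 ≡ −1 (mod 97).
By Euler's criterion 55 is a quadratic non-residue mod 97: no k satisfies k² ≡ 55 (mod 97).

There is no such integer.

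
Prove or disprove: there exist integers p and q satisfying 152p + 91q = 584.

152 and 91 are coprime, so 152p + 91q ranges over all of ℤ.
Dividing repeatedly: 152 = 1·91 + 61, 91 = 1·61 + 30, 61 = 2·30 + 1, 30 = 30·1 + 0.
Working back up the chain: 1 = 61 − 2·30 = 61 − 2·(91 − 1·61) = −2·91 + 3·61 = −2·91 + 3·(152 − 1·91) = 3·152 − 5·91. So 152·3 + 91·(-5) = 1.
Multiplying through by 584: p = 3·584 = 1752, q = (-5)·584 = -2920 is a solution.
The general solution is p = 1752 + 91k, q = -2920 − 152k; taking k = -19 gives the smaller pair p = 23, q = -32.
Check: 152·23 + 91·(-32) = 3496 − 2912 = 584. ✓

p = 23, q = -32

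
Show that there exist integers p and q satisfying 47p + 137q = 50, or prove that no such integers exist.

Since gcd(47, 137) = 1, every integer is an integer combination of 47 and 137.
Run the Euclidean algorithm on 137 and 47: 137 = 2·47 + 43, 47 = 1·43 + 4, 43 = 10·4 + 3, 4 = 1·3 + 1, 3 = 3·1 + 0.
Unwinding: 1 = 4 − 1·3 = 4 − (43 − 10·4) = −43 + 11·4 = −43 + 11·(47 − 1·43) = 11·47 − 12·43 = 11·47 − 12·(137 − 2·47) = −12·137 + 35·47, i.e. 47·35 + 137·(-12) = 1.
Times 50: 47·1750 + 137·(-600) = 50, so (1750, -600) solves it.
Subtracting 12·137 from p and adding 12·47 to q gives the tidier solution (106, -36).
Check: 47·106 + 137·(-36) = 4982 − 4932 = 50. ✓

p = 106, q = -36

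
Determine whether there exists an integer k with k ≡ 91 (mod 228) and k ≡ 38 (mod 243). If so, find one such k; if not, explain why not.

No such integer exists.

gcd(228, 243) = 3. If k ≡ 91 (mod 228) and k ≡ 38 (mod 243), then k ≡ 91 (mod 3) and k ≡ 38 (mod 3).
However 91 ≡ 1 and 38 ≡ 2 (mod 3), and 1 ≠ 2.
Therefore no such k exists.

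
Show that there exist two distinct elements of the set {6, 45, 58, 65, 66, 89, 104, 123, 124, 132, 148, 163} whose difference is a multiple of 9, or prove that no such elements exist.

6 mod 9 = 6 and 123 mod 9 = 6, so 123 − 6 = 117 = 13·9.

The pair (6, 123) works.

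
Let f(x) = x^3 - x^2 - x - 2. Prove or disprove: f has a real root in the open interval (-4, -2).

f has no root in that interval.

The endpoint values f(-4) = -78 and f(-2) = -12 are both negative. Claim: f(x) < 0 for every x in (-4, -2).
Substitute x = -2 − u, where 0 < u < 2 on the interval. Expanding, f(-2 − u) = -u^3 - 7u^2 - 15u - 12.
The nonzero coefficients here are all negative, so for u > 0 every term is negative (or zero), and the constant term -12 is strictly negative.
Therefore f(x) < 0 throughout (-4, -2), and f has no zero there.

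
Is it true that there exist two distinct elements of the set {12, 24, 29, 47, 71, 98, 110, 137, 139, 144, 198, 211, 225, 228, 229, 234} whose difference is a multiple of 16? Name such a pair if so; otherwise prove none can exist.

No such pair exists.

Two integers differ by a multiple of 16 exactly when they have the same residue mod 16. The residues are 12↦12, 24↦8, 29↦13, 47↦15, 71↦7, 98↦2, 110↦14, 137↦9, 139↦11, 144↦0, 198↦6, 211↦3, 225↦1, 228↦4, 229↦5, 234↦10.
These 16 residues are pairwise different, hence no difference of two elements is divisible by 16.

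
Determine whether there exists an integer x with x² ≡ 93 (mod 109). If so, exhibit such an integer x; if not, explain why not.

x = 23

x = 23 works: 23² = 529, and 529 − 93 = 436 = 4·109.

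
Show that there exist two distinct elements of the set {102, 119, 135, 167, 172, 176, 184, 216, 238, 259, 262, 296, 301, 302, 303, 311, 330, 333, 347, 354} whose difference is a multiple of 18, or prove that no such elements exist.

102 and 354 are such a pair.

102 mod 18 = 12 and 354 mod 18 = 12, so 354 − 102 = 252 = 14·18.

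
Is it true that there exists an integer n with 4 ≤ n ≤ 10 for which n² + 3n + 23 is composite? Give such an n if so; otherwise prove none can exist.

At n = 4: 4² + 3·4 + 23 = 51 = 3·17, which is composite.

n = 4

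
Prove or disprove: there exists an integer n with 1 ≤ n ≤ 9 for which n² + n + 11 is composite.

No, no such integer n in that range exists.

The values for n = 1, 2, …, 9 are 13, 17, 23, 31, 41, 53, 67, 83, 101, and each of these is prime.
So no value in the range makes the expression composite.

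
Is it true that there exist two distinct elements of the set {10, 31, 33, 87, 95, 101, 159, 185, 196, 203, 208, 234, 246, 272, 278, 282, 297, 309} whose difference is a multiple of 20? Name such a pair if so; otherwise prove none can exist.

No such pair exists.

Residues mod 20: 10↦10, 31↦11, 33↦13, 87↦7, 95↦15, 101↦1, 159↦19, 185↦5, 196↦16, 203↦3, 208↦8, 234↦14, 246↦6, 272↦12, 278↦18, 282↦2, 297↦17, 309↦9.
These 18 residues are pairwise different, hence no difference of two elements is divisible by 20.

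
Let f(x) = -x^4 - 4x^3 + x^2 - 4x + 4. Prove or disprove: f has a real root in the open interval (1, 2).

The endpoint values f(1) = -4 and f(2) = -48 are both negative. Claim: f(x) < 0 for every x in (1, 2).
Substitute x = 1 + u, where 0 < u < 1 on the interval. Expanding, f(1 + u) = -u^4 - 8u^3 - 17u^2 - 18u - 4.
All 5 nonzero coefficients of this polynomial in u are negative; hence for u > 0 the value is a sum of negative terms (the constant -4 among them).
So f is strictly negative on (1, 2); no root exists in the interval.

f has no root in that interval.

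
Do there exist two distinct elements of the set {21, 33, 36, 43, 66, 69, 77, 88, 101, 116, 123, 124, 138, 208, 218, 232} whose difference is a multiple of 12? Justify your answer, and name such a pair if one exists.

Yes: 21 and 33.

Both 21 and 33 leave remainder 9 on division by 12; their difference 12 = 1·12 is a multiple of 12.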